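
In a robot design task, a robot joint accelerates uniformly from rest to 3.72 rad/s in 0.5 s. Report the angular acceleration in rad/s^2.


alpha = delta_omega / t = 3.72 / 0.5 = 7.4400

7.4400 rad/s^2


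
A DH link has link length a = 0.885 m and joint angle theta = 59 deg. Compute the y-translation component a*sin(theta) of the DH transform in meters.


a*sin(theta) = 0.885*sin(59 deg) = 0.7586

0.7586 m


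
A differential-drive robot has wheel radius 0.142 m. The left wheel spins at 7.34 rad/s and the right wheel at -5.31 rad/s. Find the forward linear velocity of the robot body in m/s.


v = r*(wR + wL)/2 = 0.142*(-5.31 + 7.34)/2 = 0.1441

0.1441 m/s


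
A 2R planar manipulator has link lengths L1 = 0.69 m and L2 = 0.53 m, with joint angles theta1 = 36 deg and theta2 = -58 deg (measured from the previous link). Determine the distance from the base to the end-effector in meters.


x = L1*cos(th1) + L2*cos(th1+th2) = 1.049629
y = L1*sin(th1) + L2*sin(th1+th2) = 0.207030
d = sqrt(x^2 + y^2) = sqrt(1.101721 + 0.042861) = 1.0699

1.0699 m


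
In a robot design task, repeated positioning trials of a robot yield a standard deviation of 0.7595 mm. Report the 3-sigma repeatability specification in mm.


repeatability = 3*sigma = 3*0.7595 = 2.2785

2.2785 mm


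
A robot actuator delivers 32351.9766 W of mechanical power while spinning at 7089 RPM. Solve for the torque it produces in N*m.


omega = 7089 * 2*pi/60 = 742.358344 rad/s
tau = P / omega = 32351.9766 / 742.358344 = 43.5800

43.5800 N*m


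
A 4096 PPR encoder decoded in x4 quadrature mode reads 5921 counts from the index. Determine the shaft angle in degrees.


angle = counts * 360 / (PPR*4) = 5921 * 360 / 16384 = 130.1001

130.1001 degrees


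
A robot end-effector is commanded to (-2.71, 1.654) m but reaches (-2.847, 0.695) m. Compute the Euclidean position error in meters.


dx = -2.847 - (-2.71) = -0.1370, dy = 0.695 - (1.654) = -0.9590
err = sqrt(0.018769 + 0.919681) = 0.9687

0.9687 m


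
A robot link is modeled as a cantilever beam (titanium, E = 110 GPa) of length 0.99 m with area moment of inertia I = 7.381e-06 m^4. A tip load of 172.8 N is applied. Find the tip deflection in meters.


delta = F*L^3/(3*E*I) = 172.8*0.99^3/(3*1.100e+11*7.381e-06)
      = 167.6676672/2435730 = 6.8837e-05

6.8837e-05 m


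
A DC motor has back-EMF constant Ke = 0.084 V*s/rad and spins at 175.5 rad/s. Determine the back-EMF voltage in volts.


V_emf = Ke * omega = 0.084*175.5 = 14.7420

14.7420 V


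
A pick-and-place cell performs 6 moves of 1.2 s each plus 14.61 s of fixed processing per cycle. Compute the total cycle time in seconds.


T = 6*1.2 + 14.61 = 21.8100

21.8100 s


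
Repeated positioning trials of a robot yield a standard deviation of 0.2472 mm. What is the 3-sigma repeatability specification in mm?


repeatability = 3*sigma = 3*0.2472 = 0.7416

0.7416 mm


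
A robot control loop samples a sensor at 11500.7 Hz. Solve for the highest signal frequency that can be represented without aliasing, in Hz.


f_max = f_s/2 = 11500.7/2 = 5750.3500

5750.3500 Hz


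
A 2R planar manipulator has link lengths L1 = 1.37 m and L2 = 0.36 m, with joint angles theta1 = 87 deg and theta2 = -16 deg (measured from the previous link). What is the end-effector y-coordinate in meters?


y = L1*sin(th1) + L2*sin(th1+th2) = 1.37*sin(87 deg) + 0.36*sin(71 deg) = 1.7085

1.7085 m


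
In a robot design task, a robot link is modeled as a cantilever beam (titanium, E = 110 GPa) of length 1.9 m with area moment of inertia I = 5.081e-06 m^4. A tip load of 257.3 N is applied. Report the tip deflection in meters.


delta = F*L^3/(3*E*I) = 257.3*1.9^3/(3*1.100e+11*5.081e-06)
      = 1764.8207/1676730 = 0.0011

0.0011 m


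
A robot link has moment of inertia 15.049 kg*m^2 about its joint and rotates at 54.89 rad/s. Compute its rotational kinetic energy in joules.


KE = (1/2)*I*omega^2 = 0.5*15.049*54.89^2 = 22670.6571

22670.6571 J


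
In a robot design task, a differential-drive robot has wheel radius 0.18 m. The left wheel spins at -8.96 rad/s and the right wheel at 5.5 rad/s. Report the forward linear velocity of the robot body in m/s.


v = r*(wR + wL)/2 = 0.18*(5.5 + -8.96)/2 = -0.3114

-0.3114 m/s


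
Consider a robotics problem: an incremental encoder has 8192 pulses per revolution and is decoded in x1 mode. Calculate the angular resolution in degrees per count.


resolution = 360 / (PPR * 1) = 360 / 8192 = 0.0439

0.0439 degrees


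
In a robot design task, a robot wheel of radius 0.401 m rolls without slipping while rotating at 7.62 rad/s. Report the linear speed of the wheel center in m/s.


v = omega * r = 7.62 * 0.401 = 3.0556

3.0556 m/s


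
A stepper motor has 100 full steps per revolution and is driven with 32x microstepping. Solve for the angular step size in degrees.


step = 360/(100*32) = 360/3200 = 0.1125

0.1125 degrees


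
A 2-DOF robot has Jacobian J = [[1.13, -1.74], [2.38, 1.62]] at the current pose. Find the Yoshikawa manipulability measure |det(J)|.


det(J) = 1.13*1.62 - (-1.74)*(2.38) = 5.9718
|det(J)| = 5.9718

5.9718


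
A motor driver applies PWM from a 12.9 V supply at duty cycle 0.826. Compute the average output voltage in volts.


V_avg = V_supply * D = 12.9*0.826 = 10.6554

10.6554 V


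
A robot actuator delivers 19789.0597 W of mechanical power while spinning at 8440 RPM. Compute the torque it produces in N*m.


omega = 8440 * 2*pi/60 = 883.834733 rad/s
tau = P / omega = 19789.0597 / 883.834733 = 22.3900

22.3900 N*m


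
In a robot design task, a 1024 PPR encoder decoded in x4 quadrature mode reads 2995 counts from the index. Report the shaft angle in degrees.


angle = counts * 360 / (PPR*4) = 2995 * 360 / 4096 = 263.2324

263.2324 degrees


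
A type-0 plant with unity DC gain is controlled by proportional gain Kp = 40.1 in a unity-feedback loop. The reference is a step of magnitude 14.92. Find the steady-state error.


e_ss = R/(1 + Kp) = 14.92/(1 + 40.1) = 14.92/41.1000 = 0.3630

0.3630


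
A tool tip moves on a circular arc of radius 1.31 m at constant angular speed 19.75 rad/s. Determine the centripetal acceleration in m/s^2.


a_c = omega^2 * r = 19.75^2 * 1.31 = 510.9819

510.9819 m/s^2


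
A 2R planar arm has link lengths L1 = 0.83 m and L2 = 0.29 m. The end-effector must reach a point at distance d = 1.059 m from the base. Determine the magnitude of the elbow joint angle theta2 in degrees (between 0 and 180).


cos(th2) = (d^2 - L1^2 - L2^2)/(2*L1*L2) = (1.059^2 - 0.83^2 - 0.29^2)/(2*0.83*0.29) = 0.72389074
th2 = acos(0.72389074) = 43.6234 deg

43.6234 degrees


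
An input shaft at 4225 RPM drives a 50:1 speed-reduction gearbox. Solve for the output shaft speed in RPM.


omega_out = omega_in / N = 4225 / 50 = 84.5000

84.5000 RPM


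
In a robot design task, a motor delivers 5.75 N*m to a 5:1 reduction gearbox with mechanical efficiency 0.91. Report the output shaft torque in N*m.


tau_out = tau_in * N * eta = 5.75 * 5 * 0.91 = 26.1625

26.1625 N*m


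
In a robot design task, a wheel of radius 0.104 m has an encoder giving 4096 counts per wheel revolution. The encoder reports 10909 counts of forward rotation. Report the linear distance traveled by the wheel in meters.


revs = 10909/4096 = 2.663330
d = revs * 2*pi*r = 2.663330 * 2*pi*0.104 = 1.7404

1.7404 m


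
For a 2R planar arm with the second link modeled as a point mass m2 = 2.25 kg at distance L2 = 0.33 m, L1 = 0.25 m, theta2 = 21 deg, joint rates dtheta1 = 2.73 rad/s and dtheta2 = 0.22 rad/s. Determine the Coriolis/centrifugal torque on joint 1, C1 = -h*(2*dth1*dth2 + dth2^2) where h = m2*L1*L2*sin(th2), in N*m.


h = m2*L1*L2*sin(th2) = 2.25*0.25*0.33*sin(21 deg) = 0.066522
C1 = -h*(2*2.73*0.22 + 0.22^2) = -0.066522*1.2496 = -0.0831

-0.0831 N*m


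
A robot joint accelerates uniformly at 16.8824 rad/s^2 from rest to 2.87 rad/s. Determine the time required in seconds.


t = delta_omega / alpha = 2.87 / 16.8824 = 0.1700

0.1700 s


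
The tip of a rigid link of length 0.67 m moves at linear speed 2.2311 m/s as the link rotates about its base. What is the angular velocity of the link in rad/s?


omega = v / L = 2.2311 / 0.67 = 3.3300

3.3300 rad/s


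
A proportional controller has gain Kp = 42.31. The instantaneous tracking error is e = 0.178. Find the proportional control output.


u_P = Kp * e = 42.31 * 0.178 = 7.5312

7.5312


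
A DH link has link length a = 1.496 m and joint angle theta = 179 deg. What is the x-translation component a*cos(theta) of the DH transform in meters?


a*cos(theta) = 1.496*cos(179 deg) = -1.4958

-1.4958 m


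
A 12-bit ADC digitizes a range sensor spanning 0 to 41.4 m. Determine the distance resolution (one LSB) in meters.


res = range / 2^n = 41.4/2^12 = 41.4/4096 = 0.0101

0.0101 m


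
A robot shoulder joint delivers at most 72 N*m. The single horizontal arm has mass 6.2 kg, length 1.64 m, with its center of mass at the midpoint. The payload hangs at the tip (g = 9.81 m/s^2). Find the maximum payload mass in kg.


tau_arm = m_arm*g*(L/2) = 6.2*9.81*1.64/2 = 49.8740 N*m
tau_payload = tau_max - tau_arm = 72 - 49.8740 = 22.1260
m_payload = tau_payload / (g*L) = 22.1260 / (9.81*1.64) = 1.3753

1.3753 kg


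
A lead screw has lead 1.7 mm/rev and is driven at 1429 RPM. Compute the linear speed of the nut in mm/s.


v = lead * (RPM/60) = 1.7*1429/60 = 40.4883

40.4883 mm/s


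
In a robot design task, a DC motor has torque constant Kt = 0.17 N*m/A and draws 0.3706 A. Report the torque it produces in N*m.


tau = Kt * I = 0.17*0.3706 = 0.0630

0.0630 N*m


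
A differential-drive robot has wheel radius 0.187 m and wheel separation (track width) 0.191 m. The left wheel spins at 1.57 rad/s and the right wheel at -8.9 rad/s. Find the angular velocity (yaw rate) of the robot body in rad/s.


omega = r*(wR - wL)/L = 0.187*(-8.9 - (1.57))/0.191 = -10.2507

-10.2507 rad/s


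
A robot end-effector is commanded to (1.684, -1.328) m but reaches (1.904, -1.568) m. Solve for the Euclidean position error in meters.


dx = 1.904 - (1.684) = 0.2200, dy = -1.568 - (-1.328) = -0.2400
err = sqrt(0.048400 + 0.057600) = 0.3256

0.3256 m


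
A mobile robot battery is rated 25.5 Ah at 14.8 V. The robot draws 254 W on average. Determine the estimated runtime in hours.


E = 25.5*14.8 = 377.4000 Wh
t = E/P = 377.4000/254 = 1.4858

1.4858 hours


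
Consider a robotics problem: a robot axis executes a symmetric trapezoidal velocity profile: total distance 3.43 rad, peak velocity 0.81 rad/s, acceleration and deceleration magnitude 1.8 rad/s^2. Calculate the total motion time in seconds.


t_acc = v/a = 0.81/1.8 = 0.450000 s
d_acc = v^2/(2a) = 0.182250 rad (each ramp)
d_cruise = 3.43 - 2*0.182250 = 3.065500 rad
t_cruise = 3.065500/0.81 = 3.784568 s
t_total = 2*0.450000 + 3.784568 = 4.6846

4.6846 s


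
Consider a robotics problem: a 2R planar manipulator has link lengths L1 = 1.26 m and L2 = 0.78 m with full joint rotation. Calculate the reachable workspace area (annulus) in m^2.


r_max = L1 + L2 = 2.0400, r_min = |L1 - L2| = 0.4800
A = pi*(r_max^2 - r_min^2) = pi*(4.1616 - 0.2304) = 12.3502

12.3502 m^2


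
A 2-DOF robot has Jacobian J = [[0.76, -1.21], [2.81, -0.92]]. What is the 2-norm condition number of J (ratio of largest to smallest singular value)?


JJ^T eigenvalues: trace(JJ^T) = 10.7842, det(JJ^T) = det(J)^2 = 7.29486081
s_max^2 = (10.7842 + sqrt(87.11952640))/2 = 10.05899207
s_min^2 = (10.7842 - sqrt(87.11952640))/2 = 0.72520793
kappa = s_max/s_min = sqrt(10.05899207/0.72520793) = 3.7243

3.7243


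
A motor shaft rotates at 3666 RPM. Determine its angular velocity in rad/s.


omega = 3666 * 2*pi/60 = 383.9026

383.9026 rad/s


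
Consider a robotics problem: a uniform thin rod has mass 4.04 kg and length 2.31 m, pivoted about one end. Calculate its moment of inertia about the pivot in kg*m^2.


I = (1/3)*m*L^2 = (1/3)*4.04*2.31^2 = 7.1859

7.1859 kg*m^2


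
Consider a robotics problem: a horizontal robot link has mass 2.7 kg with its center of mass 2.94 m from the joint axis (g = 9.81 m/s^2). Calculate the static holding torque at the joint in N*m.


tau = m*g*L = 2.7 * 9.81 * 2.94 = 77.8718

77.8718 N*m


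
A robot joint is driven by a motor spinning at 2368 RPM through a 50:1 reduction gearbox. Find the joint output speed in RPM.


omega_joint = omega_motor / N = 2368 / 50 = 47.3600

47.3600 RPM


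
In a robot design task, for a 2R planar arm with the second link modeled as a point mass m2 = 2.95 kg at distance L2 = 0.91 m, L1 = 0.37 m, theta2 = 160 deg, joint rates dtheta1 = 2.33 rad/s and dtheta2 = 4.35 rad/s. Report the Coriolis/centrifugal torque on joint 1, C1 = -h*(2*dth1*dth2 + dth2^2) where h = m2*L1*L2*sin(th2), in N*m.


h = m2*L1*L2*sin(th2) = 2.95*0.37*0.91*sin(160 deg) = 0.339717
C1 = -h*(2*2.33*4.35 + 4.35^2) = -0.339717*39.1935 = -13.3147

-13.3147 N*m


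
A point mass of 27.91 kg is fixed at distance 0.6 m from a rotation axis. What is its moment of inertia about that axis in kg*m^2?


I = m*r^2 = 27.91*0.6^2 = 10.0476

10.0476 kg*m^2


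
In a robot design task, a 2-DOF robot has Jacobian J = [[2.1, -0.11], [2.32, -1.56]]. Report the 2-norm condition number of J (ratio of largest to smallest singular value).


JJ^T eigenvalues: trace(JJ^T) = 12.2381, det(JJ^T) = det(J)^2 = 9.12523264
s_max^2 = (12.2381 + sqrt(113.27016105))/2 = 11.44047277
s_min^2 = (12.2381 - sqrt(113.27016105))/2 = 0.79762723
kappa = s_max/s_min = sqrt(11.44047277/0.79762723) = 3.7872

3.7872


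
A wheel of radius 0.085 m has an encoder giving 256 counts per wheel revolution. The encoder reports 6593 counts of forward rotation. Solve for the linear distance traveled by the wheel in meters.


revs = 6593/256 = 25.753906
d = revs * 2*pi*r = 25.753906 * 2*pi*0.085 = 13.7544

13.7544 m


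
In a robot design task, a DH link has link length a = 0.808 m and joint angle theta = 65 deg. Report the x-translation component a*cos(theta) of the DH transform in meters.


a*cos(theta) = 0.808*cos(65 deg) = 0.3415

0.3415 m


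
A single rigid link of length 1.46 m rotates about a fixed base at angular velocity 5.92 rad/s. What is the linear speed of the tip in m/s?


v = L*omega = 1.46 * 5.92 = 8.6432

8.6432 m/s


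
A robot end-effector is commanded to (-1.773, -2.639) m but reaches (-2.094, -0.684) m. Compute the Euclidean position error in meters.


dx = -2.094 - (-1.773) = -0.3210, dy = -0.684 - (-2.639) = 1.9550
err = sqrt(0.103041 + 3.822025) = 1.9812

1.9812 m


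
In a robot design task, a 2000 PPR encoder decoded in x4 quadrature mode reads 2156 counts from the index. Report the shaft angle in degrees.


angle = counts * 360 / (PPR*4) = 2156 * 360 / 8000 = 97.0200

97.0200 degrees


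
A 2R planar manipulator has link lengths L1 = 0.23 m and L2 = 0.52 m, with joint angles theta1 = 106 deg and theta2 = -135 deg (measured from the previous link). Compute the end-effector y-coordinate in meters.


y = L1*sin(th1) + L2*sin(th1+th2) = 0.23*sin(106 deg) + 0.52*sin(-29 deg) = -0.0310

-0.0310 m


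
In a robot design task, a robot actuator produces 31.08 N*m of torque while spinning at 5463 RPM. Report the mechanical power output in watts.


omega = 5463 * 2*pi/60 = 572.084022 rad/s
P = tau * omega = 31.08 * 572.084022 = 17780.3714

17780.3714 W


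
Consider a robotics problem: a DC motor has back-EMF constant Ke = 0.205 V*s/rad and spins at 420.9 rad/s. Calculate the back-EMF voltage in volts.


V_emf = Ke * omega = 0.205*420.9 = 86.2845

86.2845 V


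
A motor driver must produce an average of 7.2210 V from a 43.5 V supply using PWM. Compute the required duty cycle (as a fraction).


D = V_avg/V_supply = 7.2210/43.5 = 0.1660

0.1660


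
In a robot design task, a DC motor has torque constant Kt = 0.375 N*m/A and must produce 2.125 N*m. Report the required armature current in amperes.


I = tau / Kt = 2.125/0.375 = 5.6667

5.6667 A


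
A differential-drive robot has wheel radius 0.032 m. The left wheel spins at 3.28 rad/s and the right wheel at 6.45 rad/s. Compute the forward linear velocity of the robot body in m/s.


v = r*(wR + wL)/2 = 0.032*(6.45 + 3.28)/2 = 0.1557

0.1557 m/s


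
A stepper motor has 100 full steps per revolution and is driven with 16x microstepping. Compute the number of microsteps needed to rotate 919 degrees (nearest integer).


step_size = 360/(100*16) = 360/1600 = 0.225000 deg
n = 919/(360/1600) = 919*1600/360 = 4084.4444 -> 4084

4084 steps


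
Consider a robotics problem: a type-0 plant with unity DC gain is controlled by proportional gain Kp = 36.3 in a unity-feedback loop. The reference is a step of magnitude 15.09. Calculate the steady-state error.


e_ss = R/(1 + Kp) = 15.09/(1 + 36.3) = 15.09/37.3000 = 0.4046

0.4046


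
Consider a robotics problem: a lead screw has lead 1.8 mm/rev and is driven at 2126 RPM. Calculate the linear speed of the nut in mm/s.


v = lead * (RPM/60) = 1.8*2126/60 = 63.7800

63.7800 mm/s


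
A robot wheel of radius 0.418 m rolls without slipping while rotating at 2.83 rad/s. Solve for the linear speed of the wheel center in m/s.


v = omega * r = 2.83 * 0.418 = 1.1829

1.1829 m/s


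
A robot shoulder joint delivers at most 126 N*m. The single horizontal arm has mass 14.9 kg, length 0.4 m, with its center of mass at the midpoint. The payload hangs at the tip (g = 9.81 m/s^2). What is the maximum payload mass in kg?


tau_arm = m_arm*g*(L/2) = 14.9*9.81*0.4/2 = 29.2338 N*m
tau_payload = tau_max - tau_arm = 126 - 29.2338 = 96.7662
m_payload = tau_payload / (g*L) = 96.7662 / (9.81*0.4) = 24.6601

24.6601 kg


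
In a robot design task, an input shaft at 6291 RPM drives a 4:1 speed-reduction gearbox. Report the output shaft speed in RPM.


omega_out = omega_in / N = 6291 / 4 = 1572.7500

1572.7500 RPM


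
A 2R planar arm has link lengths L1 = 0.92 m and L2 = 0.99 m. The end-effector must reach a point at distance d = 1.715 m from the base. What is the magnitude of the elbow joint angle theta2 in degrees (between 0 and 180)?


cos(th2) = (d^2 - L1^2 - L2^2)/(2*L1*L2) = (1.715^2 - 0.92^2 - 0.99^2)/(2*0.92*0.99) = 0.61194829
th2 = acos(0.61194829) = 52.2695 deg

52.2695 degrees


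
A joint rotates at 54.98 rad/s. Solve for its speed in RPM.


RPM = 54.98 * 60/(2*pi) = 525.0203

525.0203 RPM


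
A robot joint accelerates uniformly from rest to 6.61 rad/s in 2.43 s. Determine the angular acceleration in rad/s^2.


alpha = delta_omega / t = 6.61 / 2.43 = 2.7202

2.7202 rad/s^2


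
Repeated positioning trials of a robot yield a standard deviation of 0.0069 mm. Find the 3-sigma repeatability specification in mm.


repeatability = 3*sigma = 3*0.0069 = 0.0207

0.0207 mm


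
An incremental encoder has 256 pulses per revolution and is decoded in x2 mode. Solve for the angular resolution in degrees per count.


resolution = 360 / (PPR * 2) = 360 / 512 = 0.7031

0.7031 degrees


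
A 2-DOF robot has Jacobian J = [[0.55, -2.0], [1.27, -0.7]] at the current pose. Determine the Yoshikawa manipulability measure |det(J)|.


det(J) = 0.55*-0.7 - (-2.0)*(1.27) = 2.1550
|det(J)| = 2.1550

2.1550


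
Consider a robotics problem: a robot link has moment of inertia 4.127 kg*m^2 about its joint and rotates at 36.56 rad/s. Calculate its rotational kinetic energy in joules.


KE = (1/2)*I*omega^2 = 0.5*4.127*36.56^2 = 2758.1434

2758.1434 J


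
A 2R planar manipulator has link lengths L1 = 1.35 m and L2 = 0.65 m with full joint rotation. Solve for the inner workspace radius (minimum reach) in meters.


r_min = |L1 - L2| = |1.35 - 0.65| = 0.7000

0.7000 m


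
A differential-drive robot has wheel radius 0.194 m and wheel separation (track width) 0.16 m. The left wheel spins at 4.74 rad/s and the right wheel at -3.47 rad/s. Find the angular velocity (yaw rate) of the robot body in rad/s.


omega = r*(wR - wL)/L = 0.194*(-3.47 - (4.74))/0.16 = -9.9546

-9.9546 rad/s


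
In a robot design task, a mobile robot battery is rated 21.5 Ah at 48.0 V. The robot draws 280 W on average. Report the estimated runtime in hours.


E = 21.5*48.0 = 1032.0000 Wh
t = E/P = 1032.0000/280 = 3.6857

3.6857 hours


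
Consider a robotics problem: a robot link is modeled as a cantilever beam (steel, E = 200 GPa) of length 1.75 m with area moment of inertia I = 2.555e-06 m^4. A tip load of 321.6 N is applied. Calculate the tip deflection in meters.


delta = F*L^3/(3*E*I) = 321.6*1.75^3/(3*2.000e+11*2.555e-06)
      = 1723.575/1533000 = 0.0011

0.0011 m


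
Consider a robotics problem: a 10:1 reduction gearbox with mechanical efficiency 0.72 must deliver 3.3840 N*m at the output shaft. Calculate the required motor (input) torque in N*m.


tau_in = tau_out / (N * eta) = 3.3840 / (10 * 0.72) = 0.4700

0.4700 N*m


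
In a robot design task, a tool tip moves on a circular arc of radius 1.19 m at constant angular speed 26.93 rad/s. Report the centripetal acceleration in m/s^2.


a_c = omega^2 * r = 26.93^2 * 1.19 = 863.0176

863.0176 m/s^2


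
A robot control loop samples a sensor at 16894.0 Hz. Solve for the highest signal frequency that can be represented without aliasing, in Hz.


f_max = f_s/2 = 16894.0/2 = 8447.0000

8447.0000 Hz


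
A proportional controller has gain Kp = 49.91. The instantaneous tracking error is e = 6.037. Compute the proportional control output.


u_P = Kp * e = 49.91 * 6.037 = 301.3067

301.3067


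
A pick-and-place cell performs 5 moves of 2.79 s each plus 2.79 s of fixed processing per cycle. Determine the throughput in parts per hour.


T_cycle = 5*2.79 + 2.79 = 16.7400 s
rate = 3600/T = 215.0538

215.0538 parts/hour


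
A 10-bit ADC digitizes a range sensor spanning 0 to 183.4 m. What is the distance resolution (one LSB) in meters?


res = range / 2^n = 183.4/2^10 = 183.4/1024 = 0.1791

0.1791 m


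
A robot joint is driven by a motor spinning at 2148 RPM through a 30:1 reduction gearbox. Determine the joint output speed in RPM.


omega_joint = omega_motor / N = 2148 / 30 = 71.6000

71.6000 RPM


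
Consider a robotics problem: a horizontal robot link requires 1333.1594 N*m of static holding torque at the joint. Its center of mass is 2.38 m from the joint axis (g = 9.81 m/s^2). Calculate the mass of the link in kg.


m = tau / (g*L) = 1333.1594 / (9.81 * 2.38) = 57.1000

57.1000 kg


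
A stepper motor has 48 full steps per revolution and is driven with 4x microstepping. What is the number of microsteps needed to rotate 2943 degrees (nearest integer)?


step_size = 360/(48*4) = 360/192 = 1.875000 deg
n = 2943/(360/192) = 2943*192/360 = 1569.6000 -> 1570

1570 steps


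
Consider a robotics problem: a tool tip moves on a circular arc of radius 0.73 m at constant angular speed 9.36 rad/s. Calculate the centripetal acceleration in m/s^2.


a_c = omega^2 * r = 9.36^2 * 0.73 = 63.9550

63.9550 m/s^2


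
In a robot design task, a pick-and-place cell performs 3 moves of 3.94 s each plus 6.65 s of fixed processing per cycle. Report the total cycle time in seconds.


T = 3*3.94 + 6.65 = 18.4700

18.4700 s


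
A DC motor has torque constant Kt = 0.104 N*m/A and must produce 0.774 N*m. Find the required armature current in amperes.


I = tau / Kt = 0.774/0.104 = 7.4423

7.4423 A


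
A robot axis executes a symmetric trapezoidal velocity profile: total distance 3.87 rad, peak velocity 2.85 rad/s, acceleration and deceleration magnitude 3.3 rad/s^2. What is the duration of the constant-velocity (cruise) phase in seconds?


t_acc = v/a = 0.863636 s, d_acc = v^2/(2a) = 1.230682 rad each
d_cruise = 3.87 - 2*1.230682 = 1.408636 rad
t_cruise = d_cruise/v = 1.408636/2.85 = 0.4943

0.4943 s


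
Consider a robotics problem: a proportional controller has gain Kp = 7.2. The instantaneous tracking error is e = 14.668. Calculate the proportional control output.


u_P = Kp * e = 7.2 * 14.668 = 105.6096

105.6096


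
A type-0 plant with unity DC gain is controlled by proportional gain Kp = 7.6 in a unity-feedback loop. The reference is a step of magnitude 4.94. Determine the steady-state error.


e_ss = R/(1 + Kp) = 4.94/(1 + 7.6) = 4.94/8.6000 = 0.5744

0.5744


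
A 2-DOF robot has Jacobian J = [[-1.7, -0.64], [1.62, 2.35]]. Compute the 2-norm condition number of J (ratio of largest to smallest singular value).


JJ^T eigenvalues: trace(JJ^T) = 11.4465, det(JJ^T) = det(J)^2 = 8.75094724
s_max^2 = (11.4465 + sqrt(96.01857329))/2 = 10.62270337
s_min^2 = (11.4465 - sqrt(96.01857329))/2 = 0.82379663
kappa = s_max/s_min = sqrt(10.62270337/0.82379663) = 3.5909

3.5909


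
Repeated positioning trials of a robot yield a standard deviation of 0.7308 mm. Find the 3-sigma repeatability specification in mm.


repeatability = 3*sigma = 3*0.7308 = 2.1924

2.1924 mm


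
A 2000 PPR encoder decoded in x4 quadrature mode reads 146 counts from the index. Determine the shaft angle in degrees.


angle = counts * 360 / (PPR*4) = 146 * 360 / 8000 = 6.5700

6.5700 degrees


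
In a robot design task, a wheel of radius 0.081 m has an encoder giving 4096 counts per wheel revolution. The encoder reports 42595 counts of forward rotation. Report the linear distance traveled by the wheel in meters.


revs = 42595/4096 = 10.399170
d = revs * 2*pi*r = 10.399170 * 2*pi*0.081 = 5.2925

5.2925 m


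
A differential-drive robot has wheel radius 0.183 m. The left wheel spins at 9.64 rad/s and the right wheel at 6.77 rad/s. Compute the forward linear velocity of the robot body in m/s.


v = r*(wR + wL)/2 = 0.183*(6.77 + 9.64)/2 = 1.5015

1.5015 m/s


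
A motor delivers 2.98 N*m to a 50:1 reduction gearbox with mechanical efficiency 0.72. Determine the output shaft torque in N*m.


tau_out = tau_in * N * eta = 2.98 * 50 * 0.72 = 107.2800

107.2800 N*m


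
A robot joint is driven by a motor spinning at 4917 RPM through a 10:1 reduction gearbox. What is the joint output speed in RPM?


omega_joint = omega_motor / N = 4917 / 10 = 491.7000

491.7000 RPM


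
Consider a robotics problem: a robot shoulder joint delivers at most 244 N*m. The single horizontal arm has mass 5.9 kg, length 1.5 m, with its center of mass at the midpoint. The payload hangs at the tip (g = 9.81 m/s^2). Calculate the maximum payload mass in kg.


tau_arm = m_arm*g*(L/2) = 5.9*9.81*1.5/2 = 43.4093 N*m
tau_payload = tau_max - tau_arm = 244 - 43.4093 = 200.5907
m_payload = tau_payload / (g*L) = 200.5907 / (9.81*1.5) = 13.6317

13.6317 kg


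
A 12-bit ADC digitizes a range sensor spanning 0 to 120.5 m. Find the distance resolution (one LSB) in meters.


res = range / 2^n = 120.5/2^12 = 120.5/4096 = 0.0294

0.0294 m


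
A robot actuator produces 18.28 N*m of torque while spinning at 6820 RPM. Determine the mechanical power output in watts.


omega = 6820 * 2*pi/60 = 714.188730 rad/s
P = tau * omega = 18.28 * 714.188730 = 13055.3700

13055.3700 W


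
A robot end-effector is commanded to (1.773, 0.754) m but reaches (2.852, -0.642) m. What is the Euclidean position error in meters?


dx = 2.852 - (1.773) = 1.0790, dy = -0.642 - (0.754) = -1.3960
err = sqrt(1.164241 + 1.948816) = 1.7644

1.7644 m


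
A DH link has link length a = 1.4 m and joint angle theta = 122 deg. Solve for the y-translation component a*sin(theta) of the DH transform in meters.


a*sin(theta) = 1.4*sin(122 deg) = 1.1873

1.1873 m


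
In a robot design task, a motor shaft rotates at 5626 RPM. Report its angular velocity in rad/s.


omega = 5626 * 2*pi/60 = 589.1533

589.1533 rad/s


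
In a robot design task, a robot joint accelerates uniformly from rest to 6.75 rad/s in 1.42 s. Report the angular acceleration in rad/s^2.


alpha = delta_omega / t = 6.75 / 1.42 = 4.7535

4.7535 rad/s^2


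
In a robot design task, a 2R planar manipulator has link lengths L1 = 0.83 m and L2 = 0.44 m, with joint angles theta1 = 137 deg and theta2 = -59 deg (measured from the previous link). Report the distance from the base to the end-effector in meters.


x = L1*cos(th1) + L2*cos(th1+th2) = -0.515542
y = L1*sin(th1) + L2*sin(th1+th2) = 0.996444
d = sqrt(x^2 + y^2) = sqrt(0.265784 + 0.992901) = 1.1219

1.1219 m


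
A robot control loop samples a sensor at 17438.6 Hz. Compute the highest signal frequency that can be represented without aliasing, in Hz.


f_max = f_s/2 = 17438.6/2 = 8719.3000

8719.3000 Hz


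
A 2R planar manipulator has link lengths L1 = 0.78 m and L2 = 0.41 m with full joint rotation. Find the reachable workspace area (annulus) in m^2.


r_max = L1 + L2 = 1.1900, r_min = |L1 - L2| = 0.3700
A = pi*(r_max^2 - r_min^2) = pi*(1.4161 - 0.1369) = 4.0187

4.0187 m^2


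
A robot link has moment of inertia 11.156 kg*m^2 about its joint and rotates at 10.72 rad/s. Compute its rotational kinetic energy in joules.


KE = (1/2)*I*omega^2 = 0.5*11.156*10.72^2 = 641.0148

641.0148 J


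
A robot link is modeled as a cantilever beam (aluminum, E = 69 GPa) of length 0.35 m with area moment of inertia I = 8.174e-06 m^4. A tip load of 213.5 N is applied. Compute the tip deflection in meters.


delta = F*L^3/(3*E*I) = 213.5*0.35^3/(3*6.900e+10*8.174e-06)
      = 9.1538125/1692018 = 5.4100e-06

5.4100e-06 m


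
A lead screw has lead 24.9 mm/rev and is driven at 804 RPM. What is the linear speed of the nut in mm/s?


v = lead * (RPM/60) = 24.9*804/60 = 333.6600

333.6600 mm/s


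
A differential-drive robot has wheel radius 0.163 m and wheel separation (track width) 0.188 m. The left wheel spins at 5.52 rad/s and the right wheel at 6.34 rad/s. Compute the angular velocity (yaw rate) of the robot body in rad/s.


omega = r*(wR - wL)/L = 0.163*(6.34 - (5.52))/0.188 = 0.7110

0.7110 rad/s


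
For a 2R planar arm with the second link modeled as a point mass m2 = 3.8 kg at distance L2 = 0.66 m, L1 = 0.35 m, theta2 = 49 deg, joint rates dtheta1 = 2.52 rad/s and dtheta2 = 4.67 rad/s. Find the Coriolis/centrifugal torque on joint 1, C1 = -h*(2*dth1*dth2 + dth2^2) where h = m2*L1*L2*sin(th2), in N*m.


h = m2*L1*L2*sin(th2) = 3.8*0.35*0.66*sin(49 deg) = 0.662484
C1 = -h*(2*2.52*4.67 + 4.67^2) = -0.662484*45.3457 = -30.0408

-30.0408 N*m


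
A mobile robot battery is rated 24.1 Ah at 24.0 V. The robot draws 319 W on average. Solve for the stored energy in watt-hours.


E = capacity * V = 24.1*24.0 = 578.4000

578.4000 Wh


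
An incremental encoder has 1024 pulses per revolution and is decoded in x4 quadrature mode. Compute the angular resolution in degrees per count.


resolution = 360 / (PPR * 4) = 360 / 4096 = 0.0879

0.0879 degrees


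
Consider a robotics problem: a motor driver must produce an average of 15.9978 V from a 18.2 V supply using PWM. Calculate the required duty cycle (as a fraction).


D = V_avg/V_supply = 15.9978/18.2 = 0.8790

0.8790


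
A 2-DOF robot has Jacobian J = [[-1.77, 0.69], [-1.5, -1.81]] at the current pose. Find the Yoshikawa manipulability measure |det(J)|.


det(J) = -1.77*-1.81 - (0.69)*(-1.5) = 4.2387
|det(J)| = 4.2387

4.2387


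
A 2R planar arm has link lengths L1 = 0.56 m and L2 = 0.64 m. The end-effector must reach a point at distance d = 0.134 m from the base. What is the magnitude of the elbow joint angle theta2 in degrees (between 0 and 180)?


cos(th2) = (d^2 - L1^2 - L2^2)/(2*L1*L2) = (0.134^2 - 0.56^2 - 0.64^2)/(2*0.56*0.64) = -0.98387835
th2 = acos(-0.98387835) = 169.6979 deg

169.6979 degrees


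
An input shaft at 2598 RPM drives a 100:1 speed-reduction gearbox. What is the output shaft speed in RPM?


omega_out = omega_in / N = 2598 / 100 = 25.9800

25.9800 RPM


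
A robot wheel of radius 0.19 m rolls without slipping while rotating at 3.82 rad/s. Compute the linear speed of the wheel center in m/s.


v = omega * r = 3.82 * 0.19 = 0.7258

0.7258 m/s


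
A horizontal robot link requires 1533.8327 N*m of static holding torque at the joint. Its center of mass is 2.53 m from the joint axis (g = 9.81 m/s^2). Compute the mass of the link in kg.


m = tau / (g*L) = 1533.8327 / (9.81 * 2.53) = 61.8000

61.8000 kg


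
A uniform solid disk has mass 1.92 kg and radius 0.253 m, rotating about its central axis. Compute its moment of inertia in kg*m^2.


I = (1/2)*m*R^2 = 0.5*1.92*0.253^2 = 0.0614

0.0614 kg*m^2


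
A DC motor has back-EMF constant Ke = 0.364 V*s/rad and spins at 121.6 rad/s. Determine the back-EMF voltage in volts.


V_emf = Ke * omega = 0.364*121.6 = 44.2624

44.2624 V


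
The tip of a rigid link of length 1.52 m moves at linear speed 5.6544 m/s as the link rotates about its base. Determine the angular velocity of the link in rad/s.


omega = v / L = 5.6544 / 1.52 = 3.7200

3.7200 rad/s


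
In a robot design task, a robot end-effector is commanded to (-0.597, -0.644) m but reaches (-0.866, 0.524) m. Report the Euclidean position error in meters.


dx = -0.866 - (-0.597) = -0.2690, dy = 0.524 - (-0.644) = 1.1680
err = sqrt(0.072361 + 1.364224) = 1.1986

1.1986 m


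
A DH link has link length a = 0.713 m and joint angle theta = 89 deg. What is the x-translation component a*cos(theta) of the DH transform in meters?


a*cos(theta) = 0.713*cos(89 deg) = 0.0124

0.0124 m


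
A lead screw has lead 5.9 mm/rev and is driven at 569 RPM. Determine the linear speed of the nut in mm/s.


v = lead * (RPM/60) = 5.9*569/60 = 55.9517

55.9517 mm/s


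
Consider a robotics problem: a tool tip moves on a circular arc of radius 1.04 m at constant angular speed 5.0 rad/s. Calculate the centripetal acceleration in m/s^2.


a_c = omega^2 * r = 5.0^2 * 1.04 = 26.0000

26.0000 m/s^2


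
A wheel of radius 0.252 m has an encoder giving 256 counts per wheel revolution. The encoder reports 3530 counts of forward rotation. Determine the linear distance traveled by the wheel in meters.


revs = 3530/256 = 13.789062
d = revs * 2*pi*r = 13.789062 * 2*pi*0.252 = 21.8331

21.8331 m


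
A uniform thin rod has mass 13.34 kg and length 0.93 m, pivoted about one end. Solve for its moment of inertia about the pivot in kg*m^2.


I = (1/3)*m*L^2 = (1/3)*13.34*0.93^2 = 3.8459

3.8459 kg*m^2


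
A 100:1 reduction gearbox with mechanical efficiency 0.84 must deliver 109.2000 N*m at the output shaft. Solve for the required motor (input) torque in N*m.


tau_in = tau_out / (N * eta) = 109.2000 / (100 * 0.84) = 1.3000

1.3000 N*m


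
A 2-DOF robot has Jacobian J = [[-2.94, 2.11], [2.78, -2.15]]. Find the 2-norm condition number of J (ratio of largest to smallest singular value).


JJ^T eigenvalues: trace(JJ^T) = 25.4466, det(JJ^T) = det(J)^2 = 0.20720704
s_max^2 = (25.4466 + sqrt(646.70062340))/2 = 25.43845457
s_min^2 = (25.4466 - sqrt(646.70062340))/2 = 0.00814543
kappa = s_max/s_min = sqrt(25.43845457/0.00814543) = 55.8841

55.8841


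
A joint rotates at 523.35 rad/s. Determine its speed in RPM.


RPM = 523.35 * 60/(2*pi) = 4997.6244

4997.6244 RPM


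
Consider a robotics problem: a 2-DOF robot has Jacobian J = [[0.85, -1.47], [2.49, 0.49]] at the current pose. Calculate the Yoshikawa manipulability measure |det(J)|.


det(J) = 0.85*0.49 - (-1.47)*(2.49) = 4.0768
|det(J)| = 4.0768

4.0768


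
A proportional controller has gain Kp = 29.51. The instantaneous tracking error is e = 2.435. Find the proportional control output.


u_P = Kp * e = 29.51 * 2.435 = 71.8569

71.8569


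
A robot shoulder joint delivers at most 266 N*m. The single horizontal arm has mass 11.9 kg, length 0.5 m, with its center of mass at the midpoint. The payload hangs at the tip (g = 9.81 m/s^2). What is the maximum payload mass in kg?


tau_arm = m_arm*g*(L/2) = 11.9*9.81*0.5/2 = 29.1848 N*m
tau_payload = tau_max - tau_arm = 266 - 29.1848 = 236.8152
m_payload = tau_payload / (g*L) = 236.8152 / (9.81*0.5) = 48.2804

48.2804 kg


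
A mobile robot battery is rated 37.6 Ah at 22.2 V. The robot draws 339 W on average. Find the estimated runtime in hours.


E = 37.6*22.2 = 834.7200 Wh
t = E/P = 834.7200/339 = 2.4623

2.4623 hours


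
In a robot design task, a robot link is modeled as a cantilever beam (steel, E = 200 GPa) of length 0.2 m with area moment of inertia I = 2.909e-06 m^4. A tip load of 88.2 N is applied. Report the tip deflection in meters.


delta = F*L^3/(3*E*I) = 88.2*0.2^3/(3*2.000e+11*2.909e-06)
      = 0.7056/1745400 = 4.0426e-07

4.0426e-07 m


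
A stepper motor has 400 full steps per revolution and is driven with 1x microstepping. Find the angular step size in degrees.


step = 360/(400*1) = 360/400 = 0.9000

0.9000 degrees


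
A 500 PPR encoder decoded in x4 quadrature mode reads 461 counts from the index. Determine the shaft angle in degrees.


angle = counts * 360 / (PPR*4) = 461 * 360 / 2000 = 82.9800

82.9800 degrees


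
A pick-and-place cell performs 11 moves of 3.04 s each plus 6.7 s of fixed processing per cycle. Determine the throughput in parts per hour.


T_cycle = 11*3.04 + 6.7 = 40.1400 s
rate = 3600/T = 89.6861

89.6861 parts/hour


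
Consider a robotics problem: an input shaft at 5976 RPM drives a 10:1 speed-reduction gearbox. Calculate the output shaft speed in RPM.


omega_out = omega_in / N = 5976 / 10 = 597.6000

597.6000 RPM


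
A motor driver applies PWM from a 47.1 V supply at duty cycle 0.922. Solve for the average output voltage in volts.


V_avg = V_supply * D = 47.1*0.922 = 43.4262

43.4262 V


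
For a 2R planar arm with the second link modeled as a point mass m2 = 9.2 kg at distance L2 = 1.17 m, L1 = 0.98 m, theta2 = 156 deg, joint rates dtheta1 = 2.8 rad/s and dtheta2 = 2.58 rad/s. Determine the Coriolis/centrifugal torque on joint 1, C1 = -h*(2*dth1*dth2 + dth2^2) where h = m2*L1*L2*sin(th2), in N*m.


h = m2*L1*L2*sin(th2) = 9.2*0.98*1.17*sin(156 deg) = 4.290551
C1 = -h*(2*2.8*2.58 + 2.58^2) = -4.290551*21.1044 = -90.5495

-90.5495 N*m


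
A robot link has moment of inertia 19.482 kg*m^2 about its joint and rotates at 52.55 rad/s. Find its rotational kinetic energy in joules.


KE = (1/2)*I*omega^2 = 0.5*19.482*52.55^2 = 26899.7959

26899.7959 J


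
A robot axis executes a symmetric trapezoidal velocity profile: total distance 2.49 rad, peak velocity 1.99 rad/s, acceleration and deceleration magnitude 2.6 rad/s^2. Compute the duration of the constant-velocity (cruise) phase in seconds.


t_acc = v/a = 0.765385 s, d_acc = v^2/(2a) = 0.761558 rad each
d_cruise = 2.49 - 2*0.761558 = 0.966884 rad
t_cruise = d_cruise/v = 0.966884/1.99 = 0.4859

0.4859 s


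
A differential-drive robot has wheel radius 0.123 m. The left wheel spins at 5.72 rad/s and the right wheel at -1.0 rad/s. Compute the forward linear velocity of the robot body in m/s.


v = r*(wR + wL)/2 = 0.123*(-1.0 + 5.72)/2 = 0.2903

0.2903 m/s


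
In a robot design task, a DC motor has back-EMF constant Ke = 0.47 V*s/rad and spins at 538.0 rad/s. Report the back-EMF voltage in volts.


V_emf = Ke * omega = 0.47*538.0 = 252.8600

252.8600 V


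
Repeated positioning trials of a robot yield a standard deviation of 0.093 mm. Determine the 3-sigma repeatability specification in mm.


repeatability = 3*sigma = 3*0.093 = 0.2790

0.2790 mm


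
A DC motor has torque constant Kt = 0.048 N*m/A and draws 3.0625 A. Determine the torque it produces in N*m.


tau = Kt * I = 0.048*3.0625 = 0.1470

0.1470 N*m


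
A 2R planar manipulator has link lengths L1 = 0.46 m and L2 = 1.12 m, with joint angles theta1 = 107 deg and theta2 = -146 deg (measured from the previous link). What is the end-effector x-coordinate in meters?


x = L1*cos(th1) + L2*cos(th1+th2) = 0.46*cos(107 deg) + 1.12*cos(-39 deg) = 0.7359

0.7359 m
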